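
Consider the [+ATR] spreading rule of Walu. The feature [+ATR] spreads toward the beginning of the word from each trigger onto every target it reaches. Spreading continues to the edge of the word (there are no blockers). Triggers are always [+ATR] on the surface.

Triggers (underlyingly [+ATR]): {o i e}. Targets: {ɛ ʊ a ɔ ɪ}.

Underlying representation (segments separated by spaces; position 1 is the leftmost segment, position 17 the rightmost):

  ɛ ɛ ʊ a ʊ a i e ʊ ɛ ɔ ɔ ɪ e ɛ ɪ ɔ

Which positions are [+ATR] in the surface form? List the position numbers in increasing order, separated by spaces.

1 2 3 4 5 6 7 8 9 10 11 12 13 14

From /i/ at 7 leftward: 6 /a/ → [+ATR]; 5 /ʊ/ → [+ATR]; 4 /a/ → [+ATR]; 3 /ʊ/ → [+ATR]; 2 /ɛ/ → [+ATR]; 1 /ɛ/ → [+ATR]; word edge.
From /e/ at 8 leftward: 7 /i/ is itself a trigger — this domain ends here.
From /e/ at 14 leftward: 13 /ɪ/ → [+ATR]; 12 /ɔ/ → [+ATR]; 11 /ɔ/ → [+ATR]; 10 /ɛ/ → [+ATR]; 9 /ʊ/ → [+ATR]; 8 /e/ is itself a trigger — this domain ends here.
Targets with no active source: positions 15 16 17 stay [-ATR].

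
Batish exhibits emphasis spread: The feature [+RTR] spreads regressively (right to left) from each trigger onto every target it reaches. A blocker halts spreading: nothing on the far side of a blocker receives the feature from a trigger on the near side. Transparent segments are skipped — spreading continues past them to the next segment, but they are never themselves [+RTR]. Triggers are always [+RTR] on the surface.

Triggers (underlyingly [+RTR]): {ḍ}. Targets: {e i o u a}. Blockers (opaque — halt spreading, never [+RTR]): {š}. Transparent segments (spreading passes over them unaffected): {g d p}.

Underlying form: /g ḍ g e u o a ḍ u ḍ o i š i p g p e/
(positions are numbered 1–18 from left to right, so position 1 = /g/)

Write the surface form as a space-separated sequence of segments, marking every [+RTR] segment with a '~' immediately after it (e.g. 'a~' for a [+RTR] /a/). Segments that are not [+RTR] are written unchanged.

From /ḍ/ at 2 leftward: 1 /g/ transparent; word edge.
From /ḍ/ at 8 leftward: 7 /a/ → [+RTR]; 6 /o/ → [+RTR]; 5 /u/ → [+RTR]; 4 /e/ → [+RTR]; 3 /g/ transparent; 2 /ḍ/ is itself a trigger — this domain ends here.
From /ḍ/ at 10 leftward: 9 /u/ → [+RTR]; 8 /ḍ/ is itself a trigger — this domain ends here.
Targets with no active source: positions 11 12 14 18 stay [-emphatic].
[+RTR] positions on the surface: 2 4 5 6 7 8 9 10.

g ḍ~ g e~ u~ o~ a~ ḍ~ u~ ḍ~ o i š i p g p e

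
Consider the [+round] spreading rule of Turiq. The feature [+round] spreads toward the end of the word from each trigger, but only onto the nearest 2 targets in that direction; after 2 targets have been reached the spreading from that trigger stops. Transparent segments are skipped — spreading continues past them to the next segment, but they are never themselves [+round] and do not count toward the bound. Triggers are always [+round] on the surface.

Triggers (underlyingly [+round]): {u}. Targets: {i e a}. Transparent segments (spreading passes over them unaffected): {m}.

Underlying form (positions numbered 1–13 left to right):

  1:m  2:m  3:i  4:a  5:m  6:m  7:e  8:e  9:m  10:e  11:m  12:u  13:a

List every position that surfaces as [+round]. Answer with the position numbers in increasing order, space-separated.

From /u/ at 12 rightward: 13 /a/ → [+round]; word edge.
Targets with no active source: positions 3 4 7 8 10 stay [-round].

12 13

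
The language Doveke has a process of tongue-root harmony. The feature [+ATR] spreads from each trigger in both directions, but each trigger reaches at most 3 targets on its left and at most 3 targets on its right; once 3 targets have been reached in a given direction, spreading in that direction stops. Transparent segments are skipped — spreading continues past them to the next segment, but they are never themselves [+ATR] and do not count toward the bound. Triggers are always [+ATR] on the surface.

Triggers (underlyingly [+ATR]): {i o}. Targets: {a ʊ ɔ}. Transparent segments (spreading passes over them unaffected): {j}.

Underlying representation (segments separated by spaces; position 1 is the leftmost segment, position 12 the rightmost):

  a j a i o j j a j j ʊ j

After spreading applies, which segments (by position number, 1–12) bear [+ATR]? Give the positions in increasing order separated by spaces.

From /i/ at 4 rightward: 5 /o/ is itself a trigger — this domain ends here.
From /i/ at 4 leftward: 3 /a/ → [+ATR]; 2 /j/ transparent; 1 /a/ → [+ATR]; word edge.
From /o/ at 5 rightward: 6 /j/ transparent; 7 /j/ transparent; 8 /a/ → [+ATR]; 9 /j/ transparent; 10 /j/ transparent; 11 /ʊ/ → [+ATR]; 12 /j/ transparent; word edge.
From /o/ at 5 leftward: 4 /i/ is itself a trigger — this domain ends here.

1 3 4 5 8 11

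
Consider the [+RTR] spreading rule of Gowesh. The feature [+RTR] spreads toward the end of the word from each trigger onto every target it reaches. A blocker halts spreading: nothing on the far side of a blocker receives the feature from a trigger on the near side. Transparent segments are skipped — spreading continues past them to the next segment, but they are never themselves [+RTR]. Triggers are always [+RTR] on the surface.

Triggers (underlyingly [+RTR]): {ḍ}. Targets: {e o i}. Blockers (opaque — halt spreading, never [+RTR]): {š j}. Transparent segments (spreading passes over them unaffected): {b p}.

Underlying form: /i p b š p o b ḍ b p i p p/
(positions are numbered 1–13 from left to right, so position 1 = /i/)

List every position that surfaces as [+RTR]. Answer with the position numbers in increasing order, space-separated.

From /ḍ/ at 8 rightward: 9 /b/ transparent; 10 /p/ transparent; 11 /i/ → [+RTR]; 12 /p/ transparent; 13 /p/ transparent; word edge.
Targets with no active source: positions 1 6 stay [-emphatic].

8 11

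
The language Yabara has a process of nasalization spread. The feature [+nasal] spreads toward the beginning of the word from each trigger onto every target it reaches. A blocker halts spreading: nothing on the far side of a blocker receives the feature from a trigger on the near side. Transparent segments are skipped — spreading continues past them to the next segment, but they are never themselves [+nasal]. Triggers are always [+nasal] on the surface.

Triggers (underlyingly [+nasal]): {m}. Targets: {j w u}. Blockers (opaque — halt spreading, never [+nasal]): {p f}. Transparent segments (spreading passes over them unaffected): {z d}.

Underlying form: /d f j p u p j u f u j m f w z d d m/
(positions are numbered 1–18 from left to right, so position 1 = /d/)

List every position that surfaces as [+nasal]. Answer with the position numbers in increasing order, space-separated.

10 11 12 14 18

From /m/ at 12 leftward: 11 /j/ → [+nasal]; 10 /u/ → [+nasal]; 9 /f/ blocks.
From /m/ at 18 leftward: 17 /d/ transparent; 16 /d/ transparent; 15 /z/ transparent; 14 /w/ → [+nasal]; 13 /f/ blocks.
Targets with no active source: positions 3 5 7 8 stay [-nasal].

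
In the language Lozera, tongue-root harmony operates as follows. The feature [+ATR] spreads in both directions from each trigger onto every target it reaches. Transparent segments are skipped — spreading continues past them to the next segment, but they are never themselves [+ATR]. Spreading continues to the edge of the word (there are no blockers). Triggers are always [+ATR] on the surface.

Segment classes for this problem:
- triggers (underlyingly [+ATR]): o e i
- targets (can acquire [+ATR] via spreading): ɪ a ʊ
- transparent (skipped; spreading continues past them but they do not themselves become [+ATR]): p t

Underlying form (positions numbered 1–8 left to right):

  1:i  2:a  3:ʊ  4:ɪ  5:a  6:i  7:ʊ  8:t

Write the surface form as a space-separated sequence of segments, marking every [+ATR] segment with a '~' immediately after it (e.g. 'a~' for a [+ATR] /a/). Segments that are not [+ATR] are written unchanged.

From /i/ at 1 rightward: 2 /a/ → [+ATR]; 3 /ʊ/ → [+ATR]; 4 /ɪ/ → [+ATR]; 5 /a/ → [+ATR]; 6 /i/ is itself a trigger — this domain ends here.
From /i/ at 1 leftward: word edge.
From /i/ at 6 rightward: 7 /ʊ/ → [+ATR]; 8 /t/ transparent; word edge.
From /i/ at 6 leftward: 5 /a/ → [+ATR]; 4 /ɪ/ → [+ATR]; 3 /ʊ/ → [+ATR]; 2 /a/ → [+ATR]; 1 /i/ is itself a trigger — this domain ends here.
[+ATR] positions on the surface: 1 2 3 4 5 6 7.

i~ a~ ʊ~ ɪ~ a~ i~ ʊ~ t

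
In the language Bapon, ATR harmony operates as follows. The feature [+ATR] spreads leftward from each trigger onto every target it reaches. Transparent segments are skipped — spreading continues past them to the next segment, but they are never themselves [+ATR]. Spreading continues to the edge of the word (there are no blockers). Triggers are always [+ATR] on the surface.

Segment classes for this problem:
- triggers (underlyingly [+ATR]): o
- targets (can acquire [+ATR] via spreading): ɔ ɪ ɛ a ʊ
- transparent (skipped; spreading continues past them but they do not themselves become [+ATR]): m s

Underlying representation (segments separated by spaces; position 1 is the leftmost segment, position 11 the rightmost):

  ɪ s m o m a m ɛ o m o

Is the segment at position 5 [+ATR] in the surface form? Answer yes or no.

no

From /o/ at 4 leftward: 3 /m/ transparent; 2 /s/ transparent; 1 /ɪ/ → [+ATR]; word edge.
From /o/ at 9 leftward: 8 /ɛ/ → [+ATR]; 7 /m/ transparent; 6 /a/ → [+ATR]; 5 /m/ transparent; 4 /o/ is itself a trigger — this domain ends here.
From /o/ at 11 leftward: 10 /m/ transparent; 9 /o/ is itself a trigger — this domain ends here.
[+ATR] positions on the surface: 1 4 6 8 9 11.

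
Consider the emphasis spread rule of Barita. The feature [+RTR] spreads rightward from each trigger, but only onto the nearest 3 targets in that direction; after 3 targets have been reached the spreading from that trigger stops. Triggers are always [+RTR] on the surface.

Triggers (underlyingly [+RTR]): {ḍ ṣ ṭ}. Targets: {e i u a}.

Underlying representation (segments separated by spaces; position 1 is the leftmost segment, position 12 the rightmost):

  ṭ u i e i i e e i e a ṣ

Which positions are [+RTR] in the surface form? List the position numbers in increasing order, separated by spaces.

1 2 3 4 12

From /ṭ/ at 1 rightward: 2 /u/ → [+RTR]; 3 /i/ → [+RTR]; 4 /e/ → [+RTR]; bound reached.
From /ṣ/ at 12 rightward: word edge.
Targets with no active source: positions 5 6 7 8 9 10 11 stay [-emphatic].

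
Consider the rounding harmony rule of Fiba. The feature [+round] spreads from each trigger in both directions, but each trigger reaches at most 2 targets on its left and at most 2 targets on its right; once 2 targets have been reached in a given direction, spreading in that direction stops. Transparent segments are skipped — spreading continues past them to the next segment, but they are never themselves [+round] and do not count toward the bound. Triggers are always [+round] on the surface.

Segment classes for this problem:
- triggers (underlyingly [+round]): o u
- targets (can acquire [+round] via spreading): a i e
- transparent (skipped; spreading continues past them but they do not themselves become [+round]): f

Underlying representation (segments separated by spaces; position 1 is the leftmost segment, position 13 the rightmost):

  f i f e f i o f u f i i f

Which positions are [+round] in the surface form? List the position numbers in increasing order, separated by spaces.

From /o/ at 7 rightward: 8 /f/ transparent; 9 /u/ is itself a trigger — this domain ends here.
From /o/ at 7 leftward: 6 /i/ → [+round]; 5 /f/ transparent; 4 /e/ → [+round]; bound reached.
From /u/ at 9 rightward: 10 /f/ transparent; 11 /i/ → [+round]; 12 /i/ → [+round]; bound reached.
From /u/ at 9 leftward: 8 /f/ transparent; 7 /o/ is itself a trigger — this domain ends here.
Target with no active source: position 2 stays [-round].

4 6 7 9 11 12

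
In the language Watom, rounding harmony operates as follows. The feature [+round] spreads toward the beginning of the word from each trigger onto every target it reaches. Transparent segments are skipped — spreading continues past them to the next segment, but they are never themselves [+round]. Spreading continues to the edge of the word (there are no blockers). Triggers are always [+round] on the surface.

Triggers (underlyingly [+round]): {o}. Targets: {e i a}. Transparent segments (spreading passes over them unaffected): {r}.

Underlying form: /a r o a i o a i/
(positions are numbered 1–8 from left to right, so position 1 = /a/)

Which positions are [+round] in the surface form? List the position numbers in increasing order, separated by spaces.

1 3 4 5 6

From /o/ at 3 leftward: 2 /r/ transparent; 1 /a/ → [+round]; word edge.
From /o/ at 6 leftward: 5 /i/ → [+round]; 4 /a/ → [+round]; 3 /o/ is itself a trigger — this domain ends here.
Targets with no active source: positions 7 8 stay [-round].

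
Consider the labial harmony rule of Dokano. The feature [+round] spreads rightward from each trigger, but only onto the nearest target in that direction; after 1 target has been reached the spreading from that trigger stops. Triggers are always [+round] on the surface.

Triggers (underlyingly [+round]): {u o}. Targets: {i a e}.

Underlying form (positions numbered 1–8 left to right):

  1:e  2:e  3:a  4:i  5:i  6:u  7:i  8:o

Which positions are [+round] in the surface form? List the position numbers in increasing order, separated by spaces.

From /u/ at 6 rightward: 7 /i/ → [+round]; bound reached.
From /o/ at 8 rightward: word edge.
Targets with no active source: positions 1 2 3 4 5 stay [-round].

6 7 8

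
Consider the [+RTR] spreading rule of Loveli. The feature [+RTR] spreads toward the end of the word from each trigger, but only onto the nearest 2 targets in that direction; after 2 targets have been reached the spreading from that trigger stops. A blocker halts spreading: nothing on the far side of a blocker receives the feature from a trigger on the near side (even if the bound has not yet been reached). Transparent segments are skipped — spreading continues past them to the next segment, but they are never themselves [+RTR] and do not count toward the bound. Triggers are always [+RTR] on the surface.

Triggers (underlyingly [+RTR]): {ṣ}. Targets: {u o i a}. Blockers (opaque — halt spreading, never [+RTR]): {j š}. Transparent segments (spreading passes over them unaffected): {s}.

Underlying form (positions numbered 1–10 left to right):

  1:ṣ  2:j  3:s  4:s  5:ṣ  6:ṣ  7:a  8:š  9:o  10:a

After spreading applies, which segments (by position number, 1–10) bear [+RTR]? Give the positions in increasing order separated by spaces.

From /ṣ/ at 1 rightward: 2 /j/ blocks.
From /ṣ/ at 5 rightward: 6 /ṣ/ is itself a trigger — this domain ends here.
From /ṣ/ at 6 rightward: 7 /a/ → [+RTR]; 8 /š/ blocks.
Targets with no active source: positions 9 10 stay [-emphatic].

1 5 6 7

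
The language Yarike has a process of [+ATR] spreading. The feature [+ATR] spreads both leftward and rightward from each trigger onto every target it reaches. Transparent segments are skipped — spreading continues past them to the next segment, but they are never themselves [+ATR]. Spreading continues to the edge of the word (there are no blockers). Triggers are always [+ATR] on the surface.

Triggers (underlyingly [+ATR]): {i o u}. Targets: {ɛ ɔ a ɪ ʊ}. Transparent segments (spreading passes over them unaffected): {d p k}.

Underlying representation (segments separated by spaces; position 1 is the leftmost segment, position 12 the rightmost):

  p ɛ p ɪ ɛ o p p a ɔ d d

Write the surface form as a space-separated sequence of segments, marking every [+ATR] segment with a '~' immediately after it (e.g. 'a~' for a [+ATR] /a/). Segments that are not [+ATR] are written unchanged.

From /o/ at 6 rightward: 7 /p/ transparent; 8 /p/ transparent; 9 /a/ → [+ATR]; 10 /ɔ/ → [+ATR]; 11 /d/ transparent; 12 /d/ transparent; word edge.
From /o/ at 6 leftward: 5 /ɛ/ → [+ATR]; 4 /ɪ/ → [+ATR]; 3 /p/ transparent; 2 /ɛ/ → [+ATR]; 1 /p/ transparent; word edge.
[+ATR] positions on the surface: 2 4 5 6 9 10.

p ɛ~ p ɪ~ ɛ~ o~ p p a~ ɔ~ d d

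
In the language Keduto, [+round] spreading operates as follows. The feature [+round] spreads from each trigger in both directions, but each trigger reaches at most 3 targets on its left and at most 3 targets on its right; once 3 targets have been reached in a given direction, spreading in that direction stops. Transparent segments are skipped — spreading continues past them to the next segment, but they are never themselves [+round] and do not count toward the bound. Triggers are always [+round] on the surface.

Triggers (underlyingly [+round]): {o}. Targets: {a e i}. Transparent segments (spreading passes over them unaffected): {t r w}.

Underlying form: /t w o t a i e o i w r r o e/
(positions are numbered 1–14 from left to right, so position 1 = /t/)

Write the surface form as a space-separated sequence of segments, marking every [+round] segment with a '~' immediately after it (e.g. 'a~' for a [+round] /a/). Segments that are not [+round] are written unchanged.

From /o/ at 3 rightward: 4 /t/ transparent; 5 /a/ → [+round]; 6 /i/ → [+round]; 7 /e/ → [+round]; bound reached.
From /o/ at 3 leftward: 2 /w/ transparent; 1 /t/ transparent; word edge.
From /o/ at 8 rightward: 9 /i/ → [+round]; 10 /w/ transparent; 11 /r/ transparent; 12 /r/ transparent; 13 /o/ is itself a trigger — this domain ends here.
From /o/ at 8 leftward: 7 /e/ → [+round]; 6 /i/ → [+round]; 5 /a/ → [+round]; bound reached.
From /o/ at 13 rightward: 14 /e/ → [+round]; word edge.
From /o/ at 13 leftward: 12 /r/ transparent; 11 /r/ transparent; 10 /w/ transparent; 9 /i/ → [+round]; 8 /o/ is itself a trigger — this domain ends here.
[+round] positions on the surface: 3 5 6 7 8 9 13 14.

t w o~ t a~ i~ e~ o~ i~ w r r o~ e~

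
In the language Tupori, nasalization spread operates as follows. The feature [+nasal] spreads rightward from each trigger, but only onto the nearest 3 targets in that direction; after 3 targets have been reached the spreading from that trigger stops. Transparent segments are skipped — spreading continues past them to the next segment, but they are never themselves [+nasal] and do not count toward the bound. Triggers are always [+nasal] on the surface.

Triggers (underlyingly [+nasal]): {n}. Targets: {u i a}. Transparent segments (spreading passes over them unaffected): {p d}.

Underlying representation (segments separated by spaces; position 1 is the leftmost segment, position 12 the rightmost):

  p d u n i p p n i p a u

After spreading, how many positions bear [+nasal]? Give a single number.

From /n/ at 4 rightward: 5 /i/ → [+nasal]; 6 /p/ transparent; 7 /p/ transparent; 8 /n/ is itself a trigger — this domain ends here.
From /n/ at 8 rightward: 9 /i/ → [+nasal]; 10 /p/ transparent; 11 /a/ → [+nasal]; 12 /u/ → [+nasal]; bound reached.
Target with no active source: position 3 stays [-nasal].
[+nasal] positions on the surface: 4 5 8 9 11 12.

6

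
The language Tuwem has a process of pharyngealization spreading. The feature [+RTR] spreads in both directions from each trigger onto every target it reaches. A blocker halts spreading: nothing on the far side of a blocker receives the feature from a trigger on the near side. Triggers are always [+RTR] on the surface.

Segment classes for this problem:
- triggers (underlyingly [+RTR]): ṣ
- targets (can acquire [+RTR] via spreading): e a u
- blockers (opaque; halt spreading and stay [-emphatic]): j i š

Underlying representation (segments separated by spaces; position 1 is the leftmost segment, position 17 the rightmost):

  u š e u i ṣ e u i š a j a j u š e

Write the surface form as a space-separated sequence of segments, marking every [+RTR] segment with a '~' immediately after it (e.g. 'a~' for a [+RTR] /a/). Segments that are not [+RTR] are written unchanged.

u š e u i ṣ~ e~ u~ i š a j a j u š e

From /ṣ/ at 6 rightward: 7 /e/ → [+RTR]; 8 /u/ → [+RTR]; 9 /i/ blocks.
From /ṣ/ at 6 leftward: 5 /i/ blocks.
Targets with no active source: positions 1 3 4 11 13 15 17 stay [-emphatic].
[+RTR] positions on the surface: 6 7 8.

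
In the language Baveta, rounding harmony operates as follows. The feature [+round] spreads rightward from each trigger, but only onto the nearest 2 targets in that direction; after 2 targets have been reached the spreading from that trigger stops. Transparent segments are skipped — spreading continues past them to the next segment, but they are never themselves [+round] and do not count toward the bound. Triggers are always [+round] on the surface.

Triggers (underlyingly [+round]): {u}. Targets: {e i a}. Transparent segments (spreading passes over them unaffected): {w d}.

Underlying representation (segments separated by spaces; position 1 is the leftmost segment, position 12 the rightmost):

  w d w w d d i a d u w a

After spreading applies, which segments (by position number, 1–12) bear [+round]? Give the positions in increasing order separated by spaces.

From /u/ at 10 rightward: 11 /w/ transparent; 12 /a/ → [+round]; word edge.
Targets with no active source: positions 7 8 stay [-round].

10 12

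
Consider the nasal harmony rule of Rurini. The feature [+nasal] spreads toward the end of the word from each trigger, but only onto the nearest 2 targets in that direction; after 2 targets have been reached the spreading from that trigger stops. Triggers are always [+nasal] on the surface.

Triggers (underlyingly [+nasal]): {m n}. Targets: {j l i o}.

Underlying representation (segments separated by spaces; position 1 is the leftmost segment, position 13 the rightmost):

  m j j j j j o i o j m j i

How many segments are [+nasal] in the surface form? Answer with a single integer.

From /m/ at 1 rightward: 2 /j/ → [+nasal]; 3 /j/ → [+nasal]; bound reached.
From /m/ at 11 rightward: 12 /j/ → [+nasal]; 13 /i/ → [+nasal]; bound reached.
Targets with no active source: positions 4 5 6 7 8 9 10 stay [-nasal].
[+nasal] positions on the surface: 1 2 3 11 12 13.

6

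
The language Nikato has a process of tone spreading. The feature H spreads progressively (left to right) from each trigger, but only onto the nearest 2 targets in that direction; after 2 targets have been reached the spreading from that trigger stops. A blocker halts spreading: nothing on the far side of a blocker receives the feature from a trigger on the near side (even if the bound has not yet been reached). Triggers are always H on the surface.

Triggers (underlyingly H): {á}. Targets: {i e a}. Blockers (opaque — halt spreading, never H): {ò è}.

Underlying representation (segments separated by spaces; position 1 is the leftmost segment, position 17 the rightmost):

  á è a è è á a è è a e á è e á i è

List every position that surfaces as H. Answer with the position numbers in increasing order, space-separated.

From /á/ at 1 rightward: 2 /è/ blocks.
From /á/ at 6 rightward: 7 /a/ → H; 8 /è/ blocks.
From /á/ at 12 rightward: 13 /è/ blocks.
From /á/ at 15 rightward: 16 /i/ → H; 17 /è/ blocks.
Targets with no active source: positions 3 10 11 14 stay [-high tone].

1 6 7 12 15 16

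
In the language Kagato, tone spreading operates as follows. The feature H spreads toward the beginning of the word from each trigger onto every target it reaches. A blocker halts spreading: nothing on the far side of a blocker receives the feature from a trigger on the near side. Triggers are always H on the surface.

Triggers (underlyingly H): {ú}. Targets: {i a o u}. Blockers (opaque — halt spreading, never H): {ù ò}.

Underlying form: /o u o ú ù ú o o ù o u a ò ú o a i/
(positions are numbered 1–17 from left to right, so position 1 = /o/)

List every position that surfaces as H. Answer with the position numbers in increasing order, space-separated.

From /ú/ at 4 leftward: 3 /o/ → H; 2 /u/ → H; 1 /o/ → H; word edge.
From /ú/ at 6 leftward: 5 /ù/ blocks.
From /ú/ at 14 leftward: 13 /ò/ blocks.
Targets with no active source: positions 7 8 10 11 12 15 16 17 stay [-high tone].

1 2 3 4 6 14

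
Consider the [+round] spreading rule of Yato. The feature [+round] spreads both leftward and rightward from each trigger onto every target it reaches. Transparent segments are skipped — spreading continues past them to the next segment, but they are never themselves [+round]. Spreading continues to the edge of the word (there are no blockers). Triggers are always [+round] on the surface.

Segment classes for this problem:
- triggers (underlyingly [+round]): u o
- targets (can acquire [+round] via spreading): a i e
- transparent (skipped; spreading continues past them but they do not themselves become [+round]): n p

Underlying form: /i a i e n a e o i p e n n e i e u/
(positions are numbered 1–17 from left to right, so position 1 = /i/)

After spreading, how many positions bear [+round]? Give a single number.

13

From /o/ at 8 rightward: 9 /i/ → [+round]; 10 /p/ transparent; 11 /e/ → [+round]; 12 /n/ transparent; 13 /n/ transparent; 14 /e/ → [+round]; 15 /i/ → [+round]; 16 /e/ → [+round]; 17 /u/ is itself a trigger — this domain ends here.
From /o/ at 8 leftward: 7 /e/ → [+round]; 6 /a/ → [+round]; 5 /n/ transparent; 4 /e/ → [+round]; 3 /i/ → [+round]; 2 /a/ → [+round]; 1 /i/ → [+round]; word edge.
From /u/ at 17 rightward: word edge.
From /u/ at 17 leftward: 16 /e/ → [+round]; 15 /i/ → [+round]; 14 /e/ → [+round]; 13 /n/ transparent; 12 /n/ transparent; 11 /e/ → [+round]; 10 /p/ transparent; 9 /i/ → [+round]; 8 /o/ is itself a trigger — this domain ends here.
[+round] positions on the surface: 1 2 3 4 6 7 8 9 11 14 15 16 17.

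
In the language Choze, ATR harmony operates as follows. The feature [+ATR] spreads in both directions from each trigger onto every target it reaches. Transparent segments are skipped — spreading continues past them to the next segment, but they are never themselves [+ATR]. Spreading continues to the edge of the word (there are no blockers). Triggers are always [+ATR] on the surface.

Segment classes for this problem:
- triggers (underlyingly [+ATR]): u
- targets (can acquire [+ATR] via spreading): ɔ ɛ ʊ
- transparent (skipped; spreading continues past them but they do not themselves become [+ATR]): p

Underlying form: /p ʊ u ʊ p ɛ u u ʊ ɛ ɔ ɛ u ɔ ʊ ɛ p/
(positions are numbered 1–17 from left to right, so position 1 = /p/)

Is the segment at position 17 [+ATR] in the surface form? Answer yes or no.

From /u/ at 3 rightward: 4 /ʊ/ → [+ATR]; 5 /p/ transparent; 6 /ɛ/ → [+ATR]; 7 /u/ is itself a trigger — this domain ends here.
From /u/ at 3 leftward: 2 /ʊ/ → [+ATR]; 1 /p/ transparent; word edge.
From /u/ at 7 rightward: 8 /u/ is itself a trigger — this domain ends here.
From /u/ at 7 leftward: 6 /ɛ/ → [+ATR]; 5 /p/ transparent; 4 /ʊ/ → [+ATR]; 3 /u/ is itself a trigger — this domain ends here.
From /u/ at 8 rightward: 9 /ʊ/ → [+ATR]; 10 /ɛ/ → [+ATR]; 11 /ɔ/ → [+ATR]; 12 /ɛ/ → [+ATR]; 13 /u/ is itself a trigger — this domain ends here.
From /u/ at 8 leftward: 7 /u/ is itself a trigger — this domain ends here.
From /u/ at 13 rightward: 14 /ɔ/ → [+ATR]; 15 /ʊ/ → [+ATR]; 16 /ɛ/ → [+ATR]; 17 /p/ transparent; word edge.
From /u/ at 13 leftward: 12 /ɛ/ → [+ATR]; 11 /ɔ/ → [+ATR]; 10 /ɛ/ → [+ATR]; 9 /ʊ/ → [+ATR]; 8 /u/ is itself a trigger — this domain ends here.
[+ATR] positions on the surface: 2 3 4 6 7 8 9 10 11 12 13 14 15 16.

no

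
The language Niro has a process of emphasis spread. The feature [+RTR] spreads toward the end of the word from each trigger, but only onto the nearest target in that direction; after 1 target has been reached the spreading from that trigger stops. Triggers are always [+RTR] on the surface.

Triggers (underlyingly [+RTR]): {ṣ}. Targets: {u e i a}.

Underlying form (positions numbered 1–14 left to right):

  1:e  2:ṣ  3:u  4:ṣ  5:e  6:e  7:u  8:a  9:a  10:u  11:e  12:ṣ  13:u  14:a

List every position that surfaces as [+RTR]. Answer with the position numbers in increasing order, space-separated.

From /ṣ/ at 2 rightward: 3 /u/ → [+RTR]; bound reached.
From /ṣ/ at 4 rightward: 5 /e/ → [+RTR]; bound reached.
From /ṣ/ at 12 rightward: 13 /u/ → [+RTR]; bound reached.
Targets with no active source: positions 1 6 7 8 9 10 11 14 stay [-emphatic].

2 3 4 5 12 13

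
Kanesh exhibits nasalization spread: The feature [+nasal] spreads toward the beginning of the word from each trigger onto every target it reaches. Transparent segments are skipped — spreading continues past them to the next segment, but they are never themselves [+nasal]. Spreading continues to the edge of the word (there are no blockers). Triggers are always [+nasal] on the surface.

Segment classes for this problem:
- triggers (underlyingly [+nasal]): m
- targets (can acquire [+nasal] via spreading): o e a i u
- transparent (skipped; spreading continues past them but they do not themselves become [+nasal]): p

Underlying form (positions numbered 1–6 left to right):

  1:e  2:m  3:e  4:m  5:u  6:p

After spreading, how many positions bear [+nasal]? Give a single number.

4

From /m/ at 2 leftward: 1 /e/ → [+nasal]; word edge.
From /m/ at 4 leftward: 3 /e/ → [+nasal]; 2 /m/ is itself a trigger — this domain ends here.
Target with no active source: position 5 stays [-nasal].
[+nasal] positions on the surface: 1 2 3 4.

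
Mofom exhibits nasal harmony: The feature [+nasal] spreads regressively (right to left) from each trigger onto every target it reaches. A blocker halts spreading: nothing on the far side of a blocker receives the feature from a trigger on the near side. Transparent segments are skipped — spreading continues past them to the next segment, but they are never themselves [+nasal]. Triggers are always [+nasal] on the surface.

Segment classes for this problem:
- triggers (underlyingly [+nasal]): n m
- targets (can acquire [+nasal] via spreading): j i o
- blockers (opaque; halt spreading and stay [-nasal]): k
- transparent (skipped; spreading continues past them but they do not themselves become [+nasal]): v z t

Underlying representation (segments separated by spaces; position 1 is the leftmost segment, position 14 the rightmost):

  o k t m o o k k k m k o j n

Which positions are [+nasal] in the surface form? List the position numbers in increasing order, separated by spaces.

From /m/ at 4 leftward: 3 /t/ transparent; 2 /k/ blocks.
From /m/ at 10 leftward: 9 /k/ blocks.
From /n/ at 14 leftward: 13 /j/ → [+nasal]; 12 /o/ → [+nasal]; 11 /k/ blocks.
Targets with no active source: positions 1 5 6 stay [-nasal].

4 10 12 13 14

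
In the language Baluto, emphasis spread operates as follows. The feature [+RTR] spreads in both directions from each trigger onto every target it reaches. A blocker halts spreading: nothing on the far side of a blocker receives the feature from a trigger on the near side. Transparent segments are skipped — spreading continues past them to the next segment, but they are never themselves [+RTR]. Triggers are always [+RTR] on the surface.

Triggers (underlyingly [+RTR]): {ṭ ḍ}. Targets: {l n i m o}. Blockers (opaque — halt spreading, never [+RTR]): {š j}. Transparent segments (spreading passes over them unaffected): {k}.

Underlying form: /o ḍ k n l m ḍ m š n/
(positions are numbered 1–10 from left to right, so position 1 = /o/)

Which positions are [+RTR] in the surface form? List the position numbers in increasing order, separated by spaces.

From /ḍ/ at 2 rightward: 3 /k/ transparent; 4 /n/ → [+RTR]; 5 /l/ → [+RTR]; 6 /m/ → [+RTR]; 7 /ḍ/ is itself a trigger — this domain ends here.
From /ḍ/ at 2 leftward: 1 /o/ → [+RTR]; word edge.
From /ḍ/ at 7 rightward: 8 /m/ → [+RTR]; 9 /š/ blocks.
From /ḍ/ at 7 leftward: 6 /m/ → [+RTR]; 5 /l/ → [+RTR]; 4 /n/ → [+RTR]; 3 /k/ transparent; 2 /ḍ/ is itself a trigger — this domain ends here.
Target with no active source: position 10 stays [-emphatic].

1 2 4 5 6 7 8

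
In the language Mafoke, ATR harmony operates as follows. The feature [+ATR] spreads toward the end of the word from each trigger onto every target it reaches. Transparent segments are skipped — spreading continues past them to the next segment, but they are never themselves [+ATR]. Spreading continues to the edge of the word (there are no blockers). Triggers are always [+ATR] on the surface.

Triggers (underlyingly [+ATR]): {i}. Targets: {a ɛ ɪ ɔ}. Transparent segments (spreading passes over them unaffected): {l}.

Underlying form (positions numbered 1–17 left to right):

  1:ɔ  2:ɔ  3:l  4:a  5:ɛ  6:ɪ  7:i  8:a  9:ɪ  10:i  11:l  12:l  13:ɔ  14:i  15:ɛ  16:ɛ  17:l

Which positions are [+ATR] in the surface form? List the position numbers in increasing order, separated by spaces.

From /i/ at 7 rightward: 8 /a/ → [+ATR]; 9 /ɪ/ → [+ATR]; 10 /i/ is itself a trigger — this domain ends here.
From /i/ at 10 rightward: 11 /l/ transparent; 12 /l/ transparent; 13 /ɔ/ → [+ATR]; 14 /i/ is itself a trigger — this domain ends here.
From /i/ at 14 rightward: 15 /ɛ/ → [+ATR]; 16 /ɛ/ → [+ATR]; 17 /l/ transparent; word edge.
Targets with no active source: positions 1 2 4 5 6 stay [-ATR].

7 8 9 10 13 14 15 16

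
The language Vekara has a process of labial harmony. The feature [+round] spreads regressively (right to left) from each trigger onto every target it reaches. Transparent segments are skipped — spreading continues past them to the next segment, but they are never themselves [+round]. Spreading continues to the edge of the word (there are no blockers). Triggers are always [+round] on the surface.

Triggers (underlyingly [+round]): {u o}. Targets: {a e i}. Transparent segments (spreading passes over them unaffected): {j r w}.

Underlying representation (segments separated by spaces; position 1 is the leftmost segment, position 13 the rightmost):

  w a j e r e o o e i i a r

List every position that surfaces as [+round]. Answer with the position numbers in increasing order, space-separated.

From /o/ at 7 leftward: 6 /e/ → [+round]; 5 /r/ transparent; 4 /e/ → [+round]; 3 /j/ transparent; 2 /a/ → [+round]; 1 /w/ transparent; word edge.
From /o/ at 8 leftward: 7 /o/ is itself a trigger — this domain ends here.
Targets with no active source: positions 9 10 11 12 stay [-round].

2 4 6 7 8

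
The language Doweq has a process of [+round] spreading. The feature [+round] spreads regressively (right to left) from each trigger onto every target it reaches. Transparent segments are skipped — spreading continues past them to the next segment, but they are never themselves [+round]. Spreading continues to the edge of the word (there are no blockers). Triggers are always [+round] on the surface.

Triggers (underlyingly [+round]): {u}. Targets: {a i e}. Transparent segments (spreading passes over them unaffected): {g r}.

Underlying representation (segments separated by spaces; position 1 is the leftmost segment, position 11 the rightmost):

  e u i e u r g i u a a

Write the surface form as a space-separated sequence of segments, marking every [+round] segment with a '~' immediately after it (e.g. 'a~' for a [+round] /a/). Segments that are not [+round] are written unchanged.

From /u/ at 2 leftward: 1 /e/ → [+round]; word edge.
From /u/ at 5 leftward: 4 /e/ → [+round]; 3 /i/ → [+round]; 2 /u/ is itself a trigger — this domain ends here.
From /u/ at 9 leftward: 8 /i/ → [+round]; 7 /g/ transparent; 6 /r/ transparent; 5 /u/ is itself a trigger — this domain ends here.
Targets with no active source: positions 10 11 stay [-round].
[+round] positions on the surface: 1 2 3 4 5 8 9.

e~ u~ i~ e~ u~ r g i~ u~ a a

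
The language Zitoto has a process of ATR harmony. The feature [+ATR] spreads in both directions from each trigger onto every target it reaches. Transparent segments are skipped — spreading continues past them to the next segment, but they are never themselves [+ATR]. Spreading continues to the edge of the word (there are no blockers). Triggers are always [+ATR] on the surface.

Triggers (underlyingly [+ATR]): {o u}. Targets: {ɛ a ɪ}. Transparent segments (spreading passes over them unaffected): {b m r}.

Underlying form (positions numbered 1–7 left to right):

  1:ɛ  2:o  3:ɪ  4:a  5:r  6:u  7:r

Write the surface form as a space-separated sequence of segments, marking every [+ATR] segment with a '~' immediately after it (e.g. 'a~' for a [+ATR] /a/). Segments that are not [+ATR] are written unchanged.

From /o/ at 2 rightward: 3 /ɪ/ → [+ATR]; 4 /a/ → [+ATR]; 5 /r/ transparent; 6 /u/ is itself a trigger — this domain ends here.
From /o/ at 2 leftward: 1 /ɛ/ → [+ATR]; word edge.
From /u/ at 6 rightward: 7 /r/ transparent; word edge.
From /u/ at 6 leftward: 5 /r/ transparent; 4 /a/ → [+ATR]; 3 /ɪ/ → [+ATR]; 2 /o/ is itself a trigger — this domain ends here.
[+ATR] positions on the surface: 1 2 3 4 6.

ɛ~ o~ ɪ~ a~ r u~ r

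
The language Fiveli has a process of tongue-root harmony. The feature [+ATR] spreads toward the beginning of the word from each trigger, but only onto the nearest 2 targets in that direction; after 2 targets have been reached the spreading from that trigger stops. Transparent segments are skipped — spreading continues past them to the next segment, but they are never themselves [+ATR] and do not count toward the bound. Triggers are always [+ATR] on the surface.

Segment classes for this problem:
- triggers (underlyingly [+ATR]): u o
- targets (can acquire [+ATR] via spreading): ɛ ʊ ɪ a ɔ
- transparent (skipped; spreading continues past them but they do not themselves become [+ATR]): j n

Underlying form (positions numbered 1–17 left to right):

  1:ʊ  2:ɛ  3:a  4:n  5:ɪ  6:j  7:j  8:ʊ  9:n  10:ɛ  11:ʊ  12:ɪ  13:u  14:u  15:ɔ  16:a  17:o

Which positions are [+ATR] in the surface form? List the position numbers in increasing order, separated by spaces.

11 12 13 14 15 16 17

From /u/ at 13 leftward: 12 /ɪ/ → [+ATR]; 11 /ʊ/ → [+ATR]; bound reached.
From /u/ at 14 leftward: 13 /u/ is itself a trigger — this domain ends here.
From /o/ at 17 leftward: 16 /a/ → [+ATR]; 15 /ɔ/ → [+ATR]; bound reached.
Targets with no active source: positions 1 2 3 5 8 10 stay [-ATR].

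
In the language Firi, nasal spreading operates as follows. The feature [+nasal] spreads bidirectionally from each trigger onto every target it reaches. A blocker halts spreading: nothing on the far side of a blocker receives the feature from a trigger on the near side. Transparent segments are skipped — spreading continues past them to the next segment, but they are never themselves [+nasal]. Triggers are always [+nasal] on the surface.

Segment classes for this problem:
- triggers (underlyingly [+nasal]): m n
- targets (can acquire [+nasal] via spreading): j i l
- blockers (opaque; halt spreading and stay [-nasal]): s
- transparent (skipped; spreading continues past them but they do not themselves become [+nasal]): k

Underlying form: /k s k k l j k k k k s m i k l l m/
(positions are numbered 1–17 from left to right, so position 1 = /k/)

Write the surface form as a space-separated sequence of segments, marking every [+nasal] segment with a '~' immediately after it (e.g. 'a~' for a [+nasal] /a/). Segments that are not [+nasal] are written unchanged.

From /m/ at 12 rightward: 13 /i/ → [+nasal]; 14 /k/ transparent; 15 /l/ → [+nasal]; 16 /l/ → [+nasal]; 17 /m/ is itself a trigger — this domain ends here.
From /m/ at 12 leftward: 11 /s/ blocks.
From /m/ at 17 rightward: word edge.
From /m/ at 17 leftward: 16 /l/ → [+nasal]; 15 /l/ → [+nasal]; 14 /k/ transparent; 13 /i/ → [+nasal]; 12 /m/ is itself a trigger — this domain ends here.
Targets with no active source: positions 5 6 stay [-nasal].
[+nasal] positions on the surface: 12 13 15 16 17.

k s k k l j k k k k s m~ i~ k l~ l~ m~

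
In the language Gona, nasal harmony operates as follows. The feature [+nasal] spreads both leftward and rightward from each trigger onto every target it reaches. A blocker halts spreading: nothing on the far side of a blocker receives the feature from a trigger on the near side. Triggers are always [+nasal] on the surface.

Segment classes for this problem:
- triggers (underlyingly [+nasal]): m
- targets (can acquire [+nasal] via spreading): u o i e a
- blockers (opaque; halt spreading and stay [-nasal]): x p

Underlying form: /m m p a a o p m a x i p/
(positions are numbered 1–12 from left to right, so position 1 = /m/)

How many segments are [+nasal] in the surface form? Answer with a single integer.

4

From /m/ at 1 rightward: 2 /m/ is itself a trigger — this domain ends here.
From /m/ at 1 leftward: word edge.
From /m/ at 2 rightward: 3 /p/ blocks.
From /m/ at 2 leftward: 1 /m/ is itself a trigger — this domain ends here.
From /m/ at 8 rightward: 9 /a/ → [+nasal]; 10 /x/ blocks.
From /m/ at 8 leftward: 7 /p/ blocks.
Targets with no active source: positions 4 5 6 11 stay [-nasal].
[+nasal] positions on the surface: 1 2 8 9.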